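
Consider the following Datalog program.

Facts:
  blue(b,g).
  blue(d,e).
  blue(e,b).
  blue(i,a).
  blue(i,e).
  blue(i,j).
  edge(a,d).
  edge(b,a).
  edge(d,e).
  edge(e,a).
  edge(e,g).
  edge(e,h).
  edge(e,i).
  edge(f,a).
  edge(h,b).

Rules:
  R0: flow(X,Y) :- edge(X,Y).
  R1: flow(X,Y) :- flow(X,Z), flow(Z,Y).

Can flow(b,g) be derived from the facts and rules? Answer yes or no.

yes

round 1: derive flow(a,d) via R0 from edge(a,d)
round 1: derive flow(b,a) via R0 from edge(b,a)
round 1: derive flow(d,e) via R0 from edge(d,e)
round 1: derive flow(e,a) via R0 from edge(e,a)
round 1: derive flow(e,g) via R0 from edge(e,g)
round 1: derive flow(e,h) via R0 from edge(e,h)
round 1: derive flow(e,i) via R0 from edge(e,i)
round 1: derive flow(f,a) via R0 from edge(f,a)
round 1: derive flow(h,b) via R0 from edge(h,b)
round 2: derive flow(a,e) via R1 from flow(a,d), flow(d,e)
round 2: derive flow(b,d) via R1 from flow(b,a), flow(a,d)
round 2: derive flow(d,a) via R1 from flow(d,e), flow(e,a)
round 2: derive flow(d,g) via R1 from flow(d,e), flow(e,g)
round 2: derive flow(d,h) via R1 from flow(d,e), flow(e,h)
round 2: derive flow(d,i) via R1 from flow(d,e), flow(e,i)
round 2: derive flow(e,b) via R1 from flow(e,h), flow(h,b)
round 2: derive flow(e,d) via R1 from flow(e,a), flow(a,d)
round 2: derive flow(f,d) via R1 from flow(f,a), flow(a,d)
round 2: derive flow(h,a) via R1 from flow(h,b), flow(b,a)
round 3: derive flow(a,a) via R1 from flow(a,d), flow(d,a)
round 3: derive flow(a,b) via R1 from flow(a,e), flow(e,b)
round 3: derive flow(a,g) via R1 from flow(a,d), flow(d,g)
round 3: derive flow(a,h) via R1 from flow(a,d), flow(d,h)
round 3: derive flow(a,i) via R1 from flow(a,d), flow(d,i)
round 3: derive flow(b,e) via R1 from flow(b,a), flow(a,e)
round 3: derive flow(b,g) via R1 from flow(b,d), flow(d,g)
round 3: derive flow(b,h) via R1 from flow(b,d), flow(d,h)
round 3: derive flow(b,i) via R1 from flow(b,d), flow(d,i)
round 3: derive flow(d,b) via R1 from flow(d,e), flow(e,b)
round 3: derive flow(d,d) via R1 from flow(d,a), flow(a,d)
round 3: derive flow(e,e) via R1 from flow(e,a), flow(a,e)
round 3: derive flow(f,e) via R1 from flow(f,a), flow(a,e)
round 3: derive flow(f,g) via R1 from flow(f,d), flow(d,g)
round 3: derive flow(f,h) via R1 from flow(f,d), flow(d,h)
round 3: derive flow(f,i) via R1 from flow(f,d), flow(d,i)
round 3: derive flow(h,d) via R1 from flow(h,a), flow(a,d)
round 3: derive flow(h,e) via R1 from flow(h,a), flow(a,e)
round 4: derive flow(b,b) via R1 from flow(b,a), flow(a,b)
round 4: derive flow(f,b) via R1 from flow(f,a), flow(a,b)
round 4: derive flow(h,g) via R1 from flow(h,a), flow(a,g)
round 4: derive flow(h,h) via R1 from flow(h,a), flow(a,h)
round 4: derive flow(h,i) via R1 from flow(h,a), flow(a,i)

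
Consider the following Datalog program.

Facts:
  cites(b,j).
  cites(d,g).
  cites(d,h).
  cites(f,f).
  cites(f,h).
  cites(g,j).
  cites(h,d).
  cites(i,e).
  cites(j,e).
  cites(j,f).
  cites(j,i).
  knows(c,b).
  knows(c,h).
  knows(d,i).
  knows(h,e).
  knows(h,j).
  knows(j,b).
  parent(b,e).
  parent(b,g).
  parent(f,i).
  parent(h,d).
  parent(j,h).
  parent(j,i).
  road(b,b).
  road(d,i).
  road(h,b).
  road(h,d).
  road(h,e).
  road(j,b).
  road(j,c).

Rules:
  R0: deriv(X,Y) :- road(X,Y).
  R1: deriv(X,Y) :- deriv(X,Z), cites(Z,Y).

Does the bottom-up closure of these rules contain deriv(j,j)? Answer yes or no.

yes

round 1: derive deriv(b,b) via R0 from road(b,b)
round 1: derive deriv(d,i) via R0 from road(d,i)
round 1: derive deriv(h,b) via R0 from road(h,b)
round 1: derive deriv(h,d) via R0 from road(h,d)
round 1: derive deriv(h,e) via R0 from road(h,e)
round 1: derive deriv(j,b) via R0 from road(j,b)
round 1: derive deriv(j,c) via R0 from road(j,c)
round 2: derive deriv(b,j) via R1 from deriv(b,b), cites(b,j)
round 2: derive deriv(d,e) via R1 from deriv(d,i), cites(i,e)
round 2: derive deriv(h,g) via R1 from deriv(h,d), cites(d,g)
round 2: derive deriv(h,h) via R1 from deriv(h,d), cites(d,h)
round 2: derive deriv(h,j) via R1 from deriv(h,b), cites(b,j)
round 2: derive deriv(j,j) via R1 from deriv(j,b), cites(b,j)
round 3: derive deriv(b,e) via R1 from deriv(b,j), cites(j,e)
round 3: derive deriv(b,f) via R1 from deriv(b,j), cites(j,f)
round 3: derive deriv(b,i) via R1 from deriv(b,j), cites(j,i)
round 3: derive deriv(h,f) via R1 from deriv(h,j), cites(j,f)
round 3: derive deriv(h,i) via R1 from deriv(h,j), cites(j,i)
round 3: derive deriv(j,e) via R1 from deriv(j,j), cites(j,e)
round 3: derive deriv(j,f) via R1 from deriv(j,j), cites(j,f)
round 3: derive deriv(j,i) via R1 from deriv(j,j), cites(j,i)
round 4: derive deriv(b,h) via R1 from deriv(b,f), cites(f,h)
round 4: derive deriv(j,h) via R1 from deriv(j,f), cites(f,h)
round 5: derive deriv(b,d) via R1 from deriv(b,h), cites(h,d)
round 5: derive deriv(j,d) via R1 from deriv(j,h), cites(h,d)
round 6: derive deriv(b,g) via R1 from deriv(b,d), cites(d,g)
round 6: derive deriv(j,g) via R1 from deriv(j,d), cites(d,g)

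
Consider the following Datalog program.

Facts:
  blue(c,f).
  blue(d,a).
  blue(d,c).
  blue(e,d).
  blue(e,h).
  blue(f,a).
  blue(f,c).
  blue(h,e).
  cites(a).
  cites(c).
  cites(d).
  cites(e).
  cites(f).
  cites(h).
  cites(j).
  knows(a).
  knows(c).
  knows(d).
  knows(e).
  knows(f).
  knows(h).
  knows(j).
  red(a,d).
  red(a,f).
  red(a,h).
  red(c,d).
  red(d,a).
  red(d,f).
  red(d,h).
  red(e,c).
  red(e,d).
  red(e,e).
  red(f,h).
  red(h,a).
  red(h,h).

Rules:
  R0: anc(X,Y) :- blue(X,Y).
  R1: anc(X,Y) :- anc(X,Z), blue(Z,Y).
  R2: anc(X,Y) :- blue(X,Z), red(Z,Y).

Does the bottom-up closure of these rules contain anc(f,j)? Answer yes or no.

round 1: derive anc(c,f) via R0 from blue(c,f)
round 1: derive anc(d,a) via R0 from blue(d,a)
round 1: derive anc(d,c) via R0 from blue(d,c)
round 1: derive anc(e,d) via R0 from blue(e,d)
round 1: derive anc(e,h) via R0 from blue(e,h)
round 1: derive anc(f,a) via R0 from blue(f,a)
round 1: derive anc(f,c) via R0 from blue(f,c)
round 1: derive anc(h,e) via R0 from blue(h,e)
round 1: derive anc(c,h) via R2 from blue(c,f), red(f,h)
round 1: derive anc(d,d) via R2 from blue(d,a), red(a,d)
round 1: derive anc(d,f) via R2 from blue(d,a), red(a,f)
round 1: derive anc(d,h) via R2 from blue(d,a), red(a,h)
round 1: derive anc(e,a) via R2 from blue(e,d), red(d,a)
round 1: derive anc(e,f) via R2 from blue(e,d), red(d,f)
round 1: derive anc(f,d) via R2 from blue(f,a), red(a,d)
round 1: derive anc(f,f) via R2 from blue(f,a), red(a,f)
round 1: derive anc(f,h) via R2 from blue(f,a), red(a,h)
round 1: derive anc(h,c) via R2 from blue(h,e), red(e,c)
round 1: derive anc(h,d) via R2 from blue(h,e), red(e,d)
round 2: derive anc(c,a) via R1 from anc(c,f), blue(f,a)
round 2: derive anc(c,c) via R1 from anc(c,f), blue(f,c)
round 2: derive anc(c,e) via R1 from anc(c,h), blue(h,e)
round 2: derive anc(d,e) via R1 from anc(d,h), blue(h,e)
round 2: derive anc(e,c) via R1 from anc(e,d), blue(d,c)
round 2: derive anc(e,e) via R1 from anc(e,h), blue(h,e)
round 2: derive anc(f,e) via R1 from anc(f,h), blue(h,e)
round 2: derive anc(h,a) via R1 from anc(h,d), blue(d,a)
round 2: derive anc(h,f) via R1 from anc(h,c), blue(c,f)
round 2: derive anc(h,h) via R1 from anc(h,e), blue(e,h)
round 3: derive anc(c,d) via R1 from anc(c,e), blue(e,d)

no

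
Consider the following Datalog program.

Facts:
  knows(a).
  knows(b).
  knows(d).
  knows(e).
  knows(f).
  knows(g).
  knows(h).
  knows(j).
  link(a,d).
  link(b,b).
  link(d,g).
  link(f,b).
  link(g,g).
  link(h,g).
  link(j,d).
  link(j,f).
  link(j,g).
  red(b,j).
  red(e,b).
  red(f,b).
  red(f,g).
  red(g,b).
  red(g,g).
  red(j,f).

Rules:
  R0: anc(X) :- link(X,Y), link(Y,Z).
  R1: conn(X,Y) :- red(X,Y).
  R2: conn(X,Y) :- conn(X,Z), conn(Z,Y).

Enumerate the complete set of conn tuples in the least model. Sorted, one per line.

round 1: derive conn(b,j) via R1 from red(b,j)
round 1: derive conn(e,b) via R1 from red(e,b)
round 1: derive conn(f,b) via R1 from red(f,b)
round 1: derive conn(f,g) via R1 from red(f,g)
round 1: derive conn(g,b) via R1 from red(g,b)
round 1: derive conn(g,g) via R1 from red(g,g)
round 1: derive conn(j,f) via R1 from red(j,f)
round 2: derive conn(b,f) via R2 from conn(b,j), conn(j,f)
round 2: derive conn(e,j) via R2 from conn(e,b), conn(b,j)
round 2: derive conn(f,j) via R2 from conn(f,b), conn(b,j)
round 2: derive conn(g,j) via R2 from conn(g,b), conn(b,j)
round 2: derive conn(j,b) via R2 from conn(j,f), conn(f,b)
round 2: derive conn(j,g) via R2 from conn(j,f), conn(f,g)
round 3: derive conn(b,b) via R2 from conn(b,f), conn(f,b)
round 3: derive conn(b,g) via R2 from conn(b,f), conn(f,g)
round 3: derive conn(e,f) via R2 from conn(e,b), conn(b,f)
round 3: derive conn(e,g) via R2 from conn(e,j), conn(j,g)
round 3: derive conn(f,f) via R2 from conn(f,b), conn(b,f)
round 3: derive conn(g,f) via R2 from conn(g,b), conn(b,f)
round 3: derive conn(j,j) via R2 from conn(j,b), conn(b,j)

conn(b,b)
conn(b,f)
conn(b,g)
conn(b,j)
conn(e,b)
conn(e,f)
conn(e,g)
conn(e,j)
conn(f,b)
conn(f,f)
conn(f,g)
conn(f,j)
conn(g,b)
conn(g,f)
conn(g,g)
conn(g,j)
conn(j,b)
conn(j,f)
conn(j,g)
conn(j,j)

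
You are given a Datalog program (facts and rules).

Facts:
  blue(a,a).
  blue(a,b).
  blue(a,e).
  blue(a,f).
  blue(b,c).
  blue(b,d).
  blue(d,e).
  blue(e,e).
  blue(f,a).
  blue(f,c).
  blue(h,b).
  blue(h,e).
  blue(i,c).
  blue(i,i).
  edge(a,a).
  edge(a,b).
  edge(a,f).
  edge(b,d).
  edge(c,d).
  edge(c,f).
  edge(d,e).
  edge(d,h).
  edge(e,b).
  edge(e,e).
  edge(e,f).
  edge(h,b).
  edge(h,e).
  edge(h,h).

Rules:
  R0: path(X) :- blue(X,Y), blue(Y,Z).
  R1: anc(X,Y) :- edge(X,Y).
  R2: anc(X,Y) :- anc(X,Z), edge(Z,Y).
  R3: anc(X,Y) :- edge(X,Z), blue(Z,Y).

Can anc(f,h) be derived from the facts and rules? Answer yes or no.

round 1: derive anc(a,a) via R1 from edge(a,a)
round 1: derive anc(a,b) via R1 from edge(a,b)
round 1: derive anc(a,f) via R1 from edge(a,f)
round 1: derive anc(b,d) via R1 from edge(b,d)
round 1: derive anc(c,d) via R1 from edge(c,d)
round 1: derive anc(c,f) via R1 from edge(c,f)
round 1: derive anc(d,e) via R1 from edge(d,e)
round 1: derive anc(d,h) via R1 from edge(d,h)
round 1: derive anc(e,b) via R1 from edge(e,b)
round 1: derive anc(e,e) via R1 from edge(e,e)
round 1: derive anc(e,f) via R1 from edge(e,f)
round 1: derive anc(h,b) via R1 from edge(h,b)
round 1: derive anc(h,e) via R1 from edge(h,e)
round 1: derive anc(h,h) via R1 from edge(h,h)
round 1: derive anc(a,c) via R3 from edge(a,b), blue(b,c)
round 1: derive anc(a,d) via R3 from edge(a,b), blue(b,d)
round 1: derive anc(a,e) via R3 from edge(a,a), blue(a,e)
round 1: derive anc(b,e) via R3 from edge(b,d), blue(d,e)
round 1: derive anc(c,a) via R3 from edge(c,f), blue(f,a)
round 1: derive anc(c,c) via R3 from edge(c,f), blue(f,c)
round 1: derive anc(c,e) via R3 from edge(c,d), blue(d,e)
round 1: derive anc(d,b) via R3 from edge(d,h), blue(h,b)
round 1: derive anc(e,a) via R3 from edge(e,f), blue(f,a)
round 1: derive anc(e,c) via R3 from edge(e,b), blue(b,c)
round 1: derive anc(e,d) via R3 from edge(e,b), blue(b,d)
round 1: derive anc(h,c) via R3 from edge(h,b), blue(b,c)
round 1: derive anc(h,d) via R3 from edge(h,b), blue(b,d)
round 2: derive anc(a,h) via R2 from anc(a,d), edge(d,h)
round 2: derive anc(b,b) via R2 from anc(b,e), edge(e,b)
round 2: derive anc(b,f) via R2 from anc(b,e), edge(e,f)
round 2: derive anc(b,h) via R2 from anc(b,d), edge(d,h)
round 2: derive anc(c,b) via R2 from anc(c,a), edge(a,b)
round 2: derive anc(c,h) via R2 from anc(c,d), edge(d,h)
round 2: derive anc(d,d) via R2 from anc(d,b), edge(b,d)
round 2: derive anc(d,f) via R2 from anc(d,e), edge(e,f)
round 2: derive anc(e,h) via R2 from anc(e,d), edge(d,h)
round 2: derive anc(h,f) via R2 from anc(h,c), edge(c,f)

no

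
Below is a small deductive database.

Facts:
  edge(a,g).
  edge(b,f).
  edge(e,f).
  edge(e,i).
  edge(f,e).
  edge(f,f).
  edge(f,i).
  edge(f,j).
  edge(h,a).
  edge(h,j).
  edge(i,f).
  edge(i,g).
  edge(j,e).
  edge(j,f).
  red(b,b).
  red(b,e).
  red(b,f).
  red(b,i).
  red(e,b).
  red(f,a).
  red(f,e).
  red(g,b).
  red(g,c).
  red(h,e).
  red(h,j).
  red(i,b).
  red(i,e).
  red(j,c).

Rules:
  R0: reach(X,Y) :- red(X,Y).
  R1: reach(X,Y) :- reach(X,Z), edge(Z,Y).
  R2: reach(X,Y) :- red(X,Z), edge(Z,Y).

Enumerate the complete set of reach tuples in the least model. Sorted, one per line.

reach(b,b)
reach(b,e)
reach(b,f)
reach(b,g)
reach(b,i)
reach(b,j)
reach(e,b)
reach(e,e)
reach(e,f)
reach(e,g)
reach(e,i)
reach(e,j)
reach(f,a)
reach(f,e)
reach(f,f)
reach(f,g)
reach(f,i)
reach(f,j)
reach(g,b)
reach(g,c)
reach(g,e)
reach(g,f)
reach(g,g)
reach(g,i)
reach(g,j)
reach(h,e)
reach(h,f)
reach(h,g)
reach(h,i)
reach(h,j)
reach(i,b)
reach(i,e)
reach(i,f)
reach(i,g)
reach(i,i)
reach(i,j)
reach(j,c)

round 1: derive reach(b,b) via R0 from red(b,b)
round 1: derive reach(b,e) via R0 from red(b,e)
round 1: derive reach(b,f) via R0 from red(b,f)
round 1: derive reach(b,i) via R0 from red(b,i)
round 1: derive reach(e,b) via R0 from red(e,b)
round 1: derive reach(f,a) via R0 from red(f,a)
round 1: derive reach(f,e) via R0 from red(f,e)
round 1: derive reach(g,b) via R0 from red(g,b)
round 1: derive reach(g,c) via R0 from red(g,c)
round 1: derive reach(h,e) via R0 from red(h,e)
round 1: derive reach(h,j) via R0 from red(h,j)
round 1: derive reach(i,b) via R0 from red(i,b)
round 1: derive reach(i,e) via R0 from red(i,e)
round 1: derive reach(j,c) via R0 from red(j,c)
round 1: derive reach(b,g) via R2 from red(b,i), edge(i,g)
round 1: derive reach(b,j) via R2 from red(b,f), edge(f,j)
round 1: derive reach(e,f) via R2 from red(e,b), edge(b,f)
round 1: derive reach(f,f) via R2 from red(f,e), edge(e,f)
round 1: derive reach(f,g) via R2 from red(f,a), edge(a,g)
round 1: derive reach(f,i) via R2 from red(f,e), edge(e,i)
round 1: derive reach(g,f) via R2 from red(g,b), edge(b,f)
round 1: derive reach(h,f) via R2 from red(h,e), edge(e,f)
round 1: derive reach(h,i) via R2 from red(h,e), edge(e,i)
round 1: derive reach(i,f) via R2 from red(i,b), edge(b,f)
round 1: derive reach(i,i) via R2 from red(i,e), edge(e,i)
round 2: derive reach(e,e) via R1 from reach(e,f), edge(f,e)
round 2: derive reach(e,i) via R1 from reach(e,f), edge(f,i)
round 2: derive reach(e,j) via R1 from reach(e,f), edge(f,j)
round 2: derive reach(f,j) via R1 from reach(f,f), edge(f,j)
round 2: derive reach(g,e) via R1 from reach(g,f), edge(f,e)
round 2: derive reach(g,i) via R1 from reach(g,f), edge(f,i)
round 2: derive reach(g,j) via R1 from reach(g,f), edge(f,j)
round 2: derive reach(h,g) via R1 from reach(h,i), edge(i,g)
round 2: derive reach(i,g) via R1 from reach(i,i), edge(i,g)
round 2: derive reach(i,j) via R1 from reach(i,f), edge(f,j)
round 3: derive reach(e,g) via R1 from reach(e,i), edge(i,g)
round 3: derive reach(g,g) via R1 from reach(g,i), edge(i,g)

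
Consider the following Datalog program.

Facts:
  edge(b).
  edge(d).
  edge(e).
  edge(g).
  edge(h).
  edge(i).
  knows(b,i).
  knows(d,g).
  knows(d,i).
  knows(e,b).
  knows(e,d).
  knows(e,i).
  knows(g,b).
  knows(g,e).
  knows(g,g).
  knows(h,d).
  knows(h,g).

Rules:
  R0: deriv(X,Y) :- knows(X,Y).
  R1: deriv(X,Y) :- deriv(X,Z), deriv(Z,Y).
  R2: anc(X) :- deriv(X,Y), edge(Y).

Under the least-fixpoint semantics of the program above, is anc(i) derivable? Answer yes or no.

round 1: derive deriv(b,i) via R0 from knows(b,i)
round 1: derive deriv(d,g) via R0 from knows(d,g)
round 1: derive deriv(d,i) via R0 from knows(d,i)
round 1: derive deriv(e,b) via R0 from knows(e,b)
round 1: derive deriv(e,d) via R0 from knows(e,d)
round 1: derive deriv(e,i) via R0 from knows(e,i)
round 1: derive deriv(g,b) via R0 from knows(g,b)
round 1: derive deriv(g,e) via R0 from knows(g,e)
round 1: derive deriv(g,g) via R0 from knows(g,g)
round 1: derive deriv(h,d) via R0 from knows(h,d)
round 1: derive deriv(h,g) via R0 from knows(h,g)
round 2: derive deriv(d,b) via R1 from deriv(d,g), deriv(g,b)
round 2: derive deriv(d,e) via R1 from deriv(d,g), deriv(g,e)
round 2: derive deriv(e,g) via R1 from deriv(e,d), deriv(d,g)
round 2: derive deriv(g,d) via R1 from deriv(g,e), deriv(e,d)
round 2: derive deriv(g,i) via R1 from deriv(g,b), deriv(b,i)
round 2: derive deriv(h,b) via R1 from deriv(h,g), deriv(g,b)
round 2: derive deriv(h,e) via R1 from deriv(h,g), deriv(g,e)
round 2: derive deriv(h,i) via R1 from deriv(h,d), deriv(d,i)
round 2: derive anc(b) via R2 from deriv(b,i), edge(i)
round 2: derive anc(d) via R2 from deriv(d,g), edge(g)
round 2: derive anc(e) via R2 from deriv(e,b), edge(b)
round 2: derive anc(g) via R2 from deriv(g,b), edge(b)
round 2: derive anc(h) via R2 from deriv(h,d), edge(d)
round 3: derive deriv(d,d) via R1 from deriv(d,e), deriv(e,d)
round 3: derive deriv(e,e) via R1 from deriv(e,d), deriv(d,e)

no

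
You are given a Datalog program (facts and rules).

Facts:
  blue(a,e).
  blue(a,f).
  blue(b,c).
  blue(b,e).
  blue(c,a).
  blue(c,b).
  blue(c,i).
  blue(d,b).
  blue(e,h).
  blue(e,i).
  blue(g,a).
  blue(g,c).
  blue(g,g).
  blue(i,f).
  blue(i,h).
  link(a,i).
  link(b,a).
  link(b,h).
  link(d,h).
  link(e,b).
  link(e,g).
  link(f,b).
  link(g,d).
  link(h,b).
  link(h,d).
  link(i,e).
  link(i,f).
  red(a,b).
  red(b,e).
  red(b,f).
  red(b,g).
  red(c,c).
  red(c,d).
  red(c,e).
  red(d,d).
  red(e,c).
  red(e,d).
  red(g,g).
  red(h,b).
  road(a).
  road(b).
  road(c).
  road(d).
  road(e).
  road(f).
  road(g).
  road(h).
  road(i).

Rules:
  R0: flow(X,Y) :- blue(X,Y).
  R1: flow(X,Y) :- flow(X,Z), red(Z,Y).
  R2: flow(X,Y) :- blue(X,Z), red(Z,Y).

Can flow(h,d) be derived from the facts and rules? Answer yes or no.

no

round 1: derive flow(a,e) via R0 from blue(a,e)
round 1: derive flow(a,f) via R0 from blue(a,f)
round 1: derive flow(b,c) via R0 from blue(b,c)
round 1: derive flow(b,e) via R0 from blue(b,e)
round 1: derive flow(c,a) via R0 from blue(c,a)
round 1: derive flow(c,b) via R0 from blue(c,b)
round 1: derive flow(c,i) via R0 from blue(c,i)
round 1: derive flow(d,b) via R0 from blue(d,b)
round 1: derive flow(e,h) via R0 from blue(e,h)
round 1: derive flow(e,i) via R0 from blue(e,i)
round 1: derive flow(g,a) via R0 from blue(g,a)
round 1: derive flow(g,c) via R0 from blue(g,c)
round 1: derive flow(g,g) via R0 from blue(g,g)
round 1: derive flow(i,f) via R0 from blue(i,f)
round 1: derive flow(i,h) via R0 from blue(i,h)
round 1: derive flow(a,c) via R2 from blue(a,e), red(e,c)
round 1: derive flow(a,d) via R2 from blue(a,e), red(e,d)
round 1: derive flow(b,d) via R2 from blue(b,c), red(c,d)
round 1: derive flow(c,e) via R2 from blue(c,b), red(b,e)
round 1: derive flow(c,f) via R2 from blue(c,b), red(b,f)
round 1: derive flow(c,g) via R2 from blue(c,b), red(b,g)
round 1: derive flow(d,e) via R2 from blue(d,b), red(b,e)
round 1: derive flow(d,f) via R2 from blue(d,b), red(b,f)
round 1: derive flow(d,g) via R2 from blue(d,b), red(b,g)
round 1: derive flow(e,b) via R2 from blue(e,h), red(h,b)
round 1: derive flow(g,b) via R2 from blue(g,a), red(a,b)
round 1: derive flow(g,d) via R2 from blue(g,c), red(c,d)
round 1: derive flow(g,e) via R2 from blue(g,c), red(c,e)
round 1: derive flow(i,b) via R2 from blue(i,h), red(h,b)
round 2: derive flow(c,c) via R1 from flow(c,e), red(e,c)
round 2: derive flow(c,d) via R1 from flow(c,e), red(e,d)
round 2: derive flow(d,c) via R1 from flow(d,e), red(e,c)
round 2: derive flow(d,d) via R1 from flow(d,e), red(e,d)
round 2: derive flow(e,e) via R1 from flow(e,b), red(b,e)
round 2: derive flow(e,f) via R1 from flow(e,b), red(b,f)
round 2: derive flow(e,g) via R1 from flow(e,b), red(b,g)
round 2: derive flow(g,f) via R1 from flow(g,b), red(b,f)
round 2: derive flow(i,e) via R1 from flow(i,b), red(b,e)
round 2: derive flow(i,g) via R1 from flow(i,b), red(b,g)
round 3: derive flow(e,c) via R1 from flow(e,e), red(e,c)
round 3: derive flow(e,d) via R1 from flow(e,e), red(e,d)
round 3: derive flow(i,c) via R1 from flow(i,e), red(e,c)
round 3: derive flow(i,d) via R1 from flow(i,e), red(e,d)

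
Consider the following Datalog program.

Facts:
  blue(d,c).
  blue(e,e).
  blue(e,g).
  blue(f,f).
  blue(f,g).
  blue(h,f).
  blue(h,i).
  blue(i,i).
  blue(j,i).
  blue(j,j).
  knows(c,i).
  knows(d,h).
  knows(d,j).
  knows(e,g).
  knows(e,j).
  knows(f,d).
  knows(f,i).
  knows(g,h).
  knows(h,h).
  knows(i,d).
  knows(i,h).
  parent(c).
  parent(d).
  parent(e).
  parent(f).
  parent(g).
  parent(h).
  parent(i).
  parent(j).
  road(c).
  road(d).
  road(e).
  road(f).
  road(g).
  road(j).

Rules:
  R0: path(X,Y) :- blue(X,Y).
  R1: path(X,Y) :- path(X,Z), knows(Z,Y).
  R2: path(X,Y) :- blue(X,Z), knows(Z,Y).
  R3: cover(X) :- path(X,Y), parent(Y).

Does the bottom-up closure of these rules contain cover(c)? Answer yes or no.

no

round 1: derive path(d,c) via R0 from blue(d,c)
round 1: derive path(e,e) via R0 from blue(e,e)
round 1: derive path(e,g) via R0 from blue(e,g)
round 1: derive path(f,f) via R0 from blue(f,f)
round 1: derive path(f,g) via R0 from blue(f,g)
round 1: derive path(h,f) via R0 from blue(h,f)
round 1: derive path(h,i) via R0 from blue(h,i)
round 1: derive path(i,i) via R0 from blue(i,i)
round 1: derive path(j,i) via R0 from blue(j,i)
round 1: derive path(j,j) via R0 from blue(j,j)
round 1: derive path(d,i) via R2 from blue(d,c), knows(c,i)
round 1: derive path(e,h) via R2 from blue(e,g), knows(g,h)
round 1: derive path(e,j) via R2 from blue(e,e), knows(e,j)
round 1: derive path(f,d) via R2 from blue(f,f), knows(f,d)
round 1: derive path(f,h) via R2 from blue(f,g), knows(g,h)
round 1: derive path(f,i) via R2 from blue(f,f), knows(f,i)
round 1: derive path(h,d) via R2 from blue(h,f), knows(f,d)
round 1: derive path(h,h) via R2 from blue(h,i), knows(i,h)
round 1: derive path(i,d) via R2 from blue(i,i), knows(i,d)
round 1: derive path(i,h) via R2 from blue(i,i), knows(i,h)
round 1: derive path(j,d) via R2 from blue(j,i), knows(i,d)
round 1: derive path(j,h) via R2 from blue(j,i), knows(i,h)
round 2: derive path(d,d) via R1 from path(d,i), knows(i,d)
round 2: derive path(d,h) via R1 from path(d,i), knows(i,h)
round 2: derive path(f,j) via R1 from path(f,d), knows(d,j)
round 2: derive path(h,j) via R1 from path(h,d), knows(d,j)
round 2: derive path(i,j) via R1 from path(i,d), knows(d,j)
round 2: derive cover(d) via R3 from path(d,c), parent(c)
round 2: derive cover(e) via R3 from path(e,e), parent(e)
round 2: derive cover(f) via R3 from path(f,d), parent(d)
round 2: derive cover(h) via R3 from path(h,d), parent(d)
round 2: derive cover(i) via R3 from path(i,d), parent(d)
round 2: derive cover(j) via R3 from path(j,d), parent(d)
round 3: derive path(d,j) via R1 from path(d,d), knows(d,j)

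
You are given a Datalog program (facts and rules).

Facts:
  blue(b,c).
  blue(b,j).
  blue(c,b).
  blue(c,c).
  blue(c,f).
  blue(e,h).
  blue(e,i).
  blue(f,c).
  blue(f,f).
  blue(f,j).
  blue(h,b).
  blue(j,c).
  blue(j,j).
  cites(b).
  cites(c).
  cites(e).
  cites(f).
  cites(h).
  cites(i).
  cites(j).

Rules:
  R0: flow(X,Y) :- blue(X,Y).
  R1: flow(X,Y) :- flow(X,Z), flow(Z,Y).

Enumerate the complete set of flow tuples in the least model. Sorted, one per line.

flow(b,b)
flow(b,c)
flow(b,f)
flow(b,j)
flow(c,b)
flow(c,c)
flow(c,f)
flow(c,j)
flow(e,b)
flow(e,c)
flow(e,f)
flow(e,h)
flow(e,i)
flow(e,j)
flow(f,b)
flow(f,c)
flow(f,f)
flow(f,j)
flow(h,b)
flow(h,c)
flow(h,f)
flow(h,j)
flow(j,b)
flow(j,c)
flow(j,f)
flow(j,j)

round 1: derive flow(b,c) via R0 from blue(b,c)
round 1: derive flow(b,j) via R0 from blue(b,j)
round 1: derive flow(c,b) via R0 from blue(c,b)
round 1: derive flow(c,c) via R0 from blue(c,c)
round 1: derive flow(c,f) via R0 from blue(c,f)
round 1: derive flow(e,h) via R0 from blue(e,h)
round 1: derive flow(e,i) via R0 from blue(e,i)
round 1: derive flow(f,c) via R0 from blue(f,c)
round 1: derive flow(f,f) via R0 from blue(f,f)
round 1: derive flow(f,j) via R0 from blue(f,j)
round 1: derive flow(h,b) via R0 from blue(h,b)
round 1: derive flow(j,c) via R0 from blue(j,c)
round 1: derive flow(j,j) via R0 from blue(j,j)
round 2: derive flow(b,b) via R1 from flow(b,c), flow(c,b)
round 2: derive flow(b,f) via R1 from flow(b,c), flow(c,f)
round 2: derive flow(c,j) via R1 from flow(c,b), flow(b,j)
round 2: derive flow(e,b) via R1 from flow(e,h), flow(h,b)
round 2: derive flow(f,b) via R1 from flow(f,c), flow(c,b)
round 2: derive flow(h,c) via R1 from flow(h,b), flow(b,c)
round 2: derive flow(h,j) via R1 from flow(h,b), flow(b,j)
round 2: derive flow(j,b) via R1 from flow(j,c), flow(c,b)
round 2: derive flow(j,f) via R1 from flow(j,c), flow(c,f)
round 3: derive flow(e,c) via R1 from flow(e,b), flow(b,c)
round 3: derive flow(e,f) via R1 from flow(e,b), flow(b,f)
round 3: derive flow(e,j) via R1 from flow(e,b), flow(b,j)
round 3: derive flow(h,f) via R1 from flow(h,b), flow(b,f)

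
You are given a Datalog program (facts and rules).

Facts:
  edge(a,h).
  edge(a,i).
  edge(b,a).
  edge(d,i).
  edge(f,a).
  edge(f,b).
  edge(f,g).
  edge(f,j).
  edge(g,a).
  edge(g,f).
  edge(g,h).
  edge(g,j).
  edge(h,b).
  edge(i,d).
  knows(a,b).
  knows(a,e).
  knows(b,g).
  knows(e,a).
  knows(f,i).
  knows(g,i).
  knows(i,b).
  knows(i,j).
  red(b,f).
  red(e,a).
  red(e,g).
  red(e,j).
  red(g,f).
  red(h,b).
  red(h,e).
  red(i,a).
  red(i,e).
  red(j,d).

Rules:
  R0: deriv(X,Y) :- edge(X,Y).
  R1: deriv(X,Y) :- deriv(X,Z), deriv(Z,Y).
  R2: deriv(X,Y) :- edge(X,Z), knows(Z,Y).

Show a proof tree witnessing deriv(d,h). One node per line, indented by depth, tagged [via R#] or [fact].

deriv(d,h)  [via R1]
  deriv(d,a)  [via R1]
    deriv(d,b)  [via R2]
      edge(d,i)  [fact]
      knows(i,b)  [fact]
    deriv(b,a)  [via R0]
      edge(b,a)  [fact]
  deriv(a,h)  [via R0]
    edge(a,h)  [fact]

round 1: derive deriv(a,h) via R0 from edge(a,h)
round 1: derive deriv(a,i) via R0 from edge(a,i)
round 1: derive deriv(b,a) via R0 from edge(b,a)
round 1: derive deriv(d,i) via R0 from edge(d,i)
round 1: derive deriv(f,a) via R0 from edge(f,a)
round 1: derive deriv(f,b) via R0 from edge(f,b)
round 1: derive deriv(f,g) via R0 from edge(f,g)
round 1: derive deriv(f,j) via R0 from edge(f,j)
round 1: derive deriv(g,a) via R0 from edge(g,a)
round 1: derive deriv(g,f) via R0 from edge(g,f)
round 1: derive deriv(g,h) via R0 from edge(g,h)
round 1: derive deriv(g,j) via R0 from edge(g,j)
round 1: derive deriv(h,b) via R0 from edge(h,b)
round 1: derive deriv(i,d) via R0 from edge(i,d)
round 1: derive deriv(a,b) via R2 from edge(a,i), knows(i,b)
round 1: derive deriv(a,j) via R2 from edge(a,i), knows(i,j)
round 1: derive deriv(b,b) via R2 from edge(b,a), knows(a,b)
round 1: derive deriv(b,e) via R2 from edge(b,a), knows(a,e)
round 1: derive deriv(d,b) via R2 from edge(d,i), knows(i,b)
round 1: derive deriv(d,j) via R2 from edge(d,i), knows(i,j)
round 1: derive deriv(f,e) via R2 from edge(f,a), knows(a,e)
round 1: derive deriv(f,i) via R2 from edge(f,g), knows(g,i)
round 1: derive deriv(g,b) via R2 from edge(g,a), knows(a,b)
round 1: derive deriv(g,e) via R2 from edge(g,a), knows(a,e)
round 1: derive deriv(g,i) via R2 from edge(g,f), knows(f,i)
round 1: derive deriv(h,g) via R2 from edge(h,b), knows(b,g)
round 2: derive deriv(a,a) via R1 from deriv(a,b), deriv(b,a)
round 2: derive deriv(a,d) via R1 from deriv(a,i), deriv(i,d)
round 2: derive deriv(a,e) via R1 from deriv(a,b), deriv(b,e)
round 2: derive deriv(a,g) via R1 from deriv(a,h), deriv(h,g)
round 2: derive deriv(b,h) via R1 from deriv(b,a), deriv(a,h)
round 2: derive deriv(b,i) via R1 from deriv(b,a), deriv(a,i)
round 2: derive deriv(b,j) via R1 from deriv(b,a), deriv(a,j)
round 2: derive deriv(d,a) via R1 from deriv(d,b), deriv(b,a)
round 2: derive deriv(d,d) via R1 from deriv(d,i), deriv(i,d)
round 2: derive deriv(d,e) via R1 from deriv(d,b), deriv(b,e)
round 2: derive deriv(f,d) via R1 from deriv(f,i), deriv(i,d)
round 2: derive deriv(f,f) via R1 from deriv(f,g), deriv(g,f)
round 2: derive deriv(f,h) via R1 from deriv(f,a), deriv(a,h)
round 2: derive deriv(g,d) via R1 from deriv(g,i), deriv(i,d)
round 2: derive deriv(g,g) via R1 from deriv(g,f), deriv(f,g)
round 2: derive deriv(h,a) via R1 from deriv(h,b), deriv(b,a)
round 2: derive deriv(h,e) via R1 from deriv(h,b), deriv(b,e)
round 2: derive deriv(h,f) via R1 from deriv(h,g), deriv(g,f)
round 2: derive deriv(h,h) via R1 from deriv(h,g), deriv(g,h)
round 2: derive deriv(h,i) via R1 from deriv(h,g), deriv(g,i)
round 2: derive deriv(h,j) via R1 from deriv(h,g), deriv(g,j)
round 2: derive deriv(i,b) via R1 from deriv(i,d), deriv(d,b)
round 2: derive deriv(i,i) via R1 from deriv(i,d), deriv(d,i)
round 2: derive deriv(i,j) via R1 from deriv(i,d), deriv(d,j)
round 3: derive deriv(a,f) via R1 from deriv(a,g), deriv(g,f)
round 3: derive deriv(b,d) via R1 from deriv(b,a), deriv(a,d)
round 3: derive deriv(b,f) via R1 from deriv(b,h), deriv(h,f)
round 3: derive deriv(b,g) via R1 from deriv(b,a), deriv(a,g)
round 3: derive deriv(d,g) via R1 from deriv(d,a), deriv(a,g)
round 3: derive deriv(d,h) via R1 from deriv(d,a), deriv(a,h)
round 3: derive deriv(h,d) via R1 from deriv(h,a), deriv(a,d)
round 3: derive deriv(i,a) via R1 from deriv(i,b), deriv(b,a)
round 3: derive deriv(i,e) via R1 from deriv(i,b), deriv(b,e)
round 3: derive deriv(i,h) via R1 from deriv(i,b), deriv(b,h)
round 4: derive deriv(d,f) via R1 from deriv(d,a), deriv(a,f)
round 4: derive deriv(i,f) via R1 from deriv(i,a), deriv(a,f)
round 4: derive deriv(i,g) via R1 from deriv(i,a), deriv(a,g)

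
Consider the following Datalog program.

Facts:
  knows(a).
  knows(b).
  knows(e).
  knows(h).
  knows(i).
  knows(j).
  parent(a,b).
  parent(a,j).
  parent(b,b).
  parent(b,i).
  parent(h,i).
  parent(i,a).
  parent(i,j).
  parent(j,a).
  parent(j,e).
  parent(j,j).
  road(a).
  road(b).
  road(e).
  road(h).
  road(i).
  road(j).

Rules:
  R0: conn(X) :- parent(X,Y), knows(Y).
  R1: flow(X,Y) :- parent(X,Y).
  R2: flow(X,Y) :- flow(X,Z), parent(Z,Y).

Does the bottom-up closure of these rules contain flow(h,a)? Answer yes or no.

round 1: derive flow(a,b) via R1 from parent(a,b)
round 1: derive flow(a,j) via R1 from parent(a,j)
round 1: derive flow(b,b) via R1 from parent(b,b)
round 1: derive flow(b,i) via R1 from parent(b,i)
round 1: derive flow(h,i) via R1 from parent(h,i)
round 1: derive flow(i,a) via R1 from parent(i,a)
round 1: derive flow(i,j) via R1 from parent(i,j)
round 1: derive flow(j,a) via R1 from parent(j,a)
round 1: derive flow(j,e) via R1 from parent(j,e)
round 1: derive flow(j,j) via R1 from parent(j,j)
round 2: derive flow(a,a) via R2 from flow(a,j), parent(j,a)
round 2: derive flow(a,e) via R2 from flow(a,j), parent(j,e)
round 2: derive flow(a,i) via R2 from flow(a,b), parent(b,i)
round 2: derive flow(b,a) via R2 from flow(b,i), parent(i,a)
round 2: derive flow(b,j) via R2 from flow(b,i), parent(i,j)
round 2: derive flow(h,a) via R2 from flow(h,i), parent(i,a)
round 2: derive flow(h,j) via R2 from flow(h,i), parent(i,j)
round 2: derive flow(i,b) via R2 from flow(i,a), parent(a,b)
round 2: derive flow(i,e) via R2 from flow(i,j), parent(j,e)
round 2: derive flow(j,b) via R2 from flow(j,a), parent(a,b)
round 3: derive flow(b,e) via R2 from flow(b,j), parent(j,e)
round 3: derive flow(h,b) via R2 from flow(h,a), parent(a,b)
round 3: derive flow(h,e) via R2 from flow(h,j), parent(j,e)
round 3: derive flow(i,i) via R2 from flow(i,b), parent(b,i)
round 3: derive flow(j,i) via R2 from flow(j,b), parent(b,i)

yes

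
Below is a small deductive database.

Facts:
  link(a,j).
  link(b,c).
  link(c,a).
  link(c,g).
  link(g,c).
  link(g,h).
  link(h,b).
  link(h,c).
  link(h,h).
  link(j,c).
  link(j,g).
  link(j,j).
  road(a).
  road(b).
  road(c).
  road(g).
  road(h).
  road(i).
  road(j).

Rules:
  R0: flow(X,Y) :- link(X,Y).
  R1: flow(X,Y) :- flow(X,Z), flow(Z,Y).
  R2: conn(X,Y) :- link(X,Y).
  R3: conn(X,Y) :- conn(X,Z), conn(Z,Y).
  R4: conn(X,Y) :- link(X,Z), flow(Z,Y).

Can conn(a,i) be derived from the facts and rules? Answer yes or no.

round 1: derive flow(a,j) via R0 from link(a,j)
round 1: derive flow(b,c) via R0 from link(b,c)
round 1: derive flow(c,a) via R0 from link(c,a)
round 1: derive flow(c,g) via R0 from link(c,g)
round 1: derive flow(g,c) via R0 from link(g,c)
round 1: derive flow(g,h) via R0 from link(g,h)
round 1: derive flow(h,b) via R0 from link(h,b)
round 1: derive flow(h,c) via R0 from link(h,c)
round 1: derive flow(h,h) via R0 from link(h,h)
round 1: derive flow(j,c) via R0 from link(j,c)
round 1: derive flow(j,g) via R0 from link(j,g)
round 1: derive flow(j,j) via R0 from link(j,j)
round 1: derive conn(a,j) via R2 from link(a,j)
round 1: derive conn(b,c) via R2 from link(b,c)
round 1: derive conn(c,a) via R2 from link(c,a)
round 1: derive conn(c,g) via R2 from link(c,g)
round 1: derive conn(g,c) via R2 from link(g,c)
round 1: derive conn(g,h) via R2 from link(g,h)
round 1: derive conn(h,b) via R2 from link(h,b)
round 1: derive conn(h,c) via R2 from link(h,c)
round 1: derive conn(h,h) via R2 from link(h,h)
round 1: derive conn(j,c) via R2 from link(j,c)
round 1: derive conn(j,g) via R2 from link(j,g)
round 1: derive conn(j,j) via R2 from link(j,j)
round 2: derive flow(a,c) via R1 from flow(a,j), flow(j,c)
round 2: derive flow(a,g) via R1 from flow(a,j), flow(j,g)
round 2: derive flow(b,a) via R1 from flow(b,c), flow(c,a)
round 2: derive flow(b,g) via R1 from flow(b,c), flow(c,g)
round 2: derive flow(c,c) via R1 from flow(c,g), flow(g,c)
round 2: derive flow(c,h) via R1 from flow(c,g), flow(g,h)
round 2: derive flow(c,j) via R1 from flow(c,a), flow(a,j)
round 2: derive flow(g,a) via R1 from flow(g,c), flow(c,a)
round 2: derive flow(g,b) via R1 from flow(g,h), flow(h,b)
round 2: derive flow(g,g) via R1 from flow(g,c), flow(c,g)
round 2: derive flow(h,a) via R1 from flow(h,c), flow(c,a)
round 2: derive flow(h,g) via R1 from flow(h,c), flow(c,g)
round 2: derive flow(j,a) via R1 from flow(j,c), flow(c,a)
round 2: derive flow(j,h) via R1 from flow(j,g), flow(g,h)
round 2: derive conn(a,c) via R3 from conn(a,j), conn(j,c)
round 2: derive conn(a,g) via R3 from conn(a,j), conn(j,g)
round 2: derive conn(b,a) via R3 from conn(b,c), conn(c,a)
round 2: derive conn(b,g) via R3 from conn(b,c), conn(c,g)
round 2: derive conn(c,c) via R3 from conn(c,g), conn(g,c)
round 2: derive conn(c,h) via R3 from conn(c,g), conn(g,h)
round 2: derive conn(c,j) via R3 from conn(c,a), conn(a,j)
round 2: derive conn(g,a) via R3 from conn(g,c), conn(c,a)
round 2: derive conn(g,b) via R3 from conn(g,h), conn(h,b)
round 2: derive conn(g,g) via R3 from conn(g,c), conn(c,g)
round 2: derive conn(h,a) via R3 from conn(h,c), conn(c,a)
round 2: derive conn(h,g) via R3 from conn(h,c), conn(c,g)
round 2: derive conn(j,a) via R3 from conn(j,c), conn(c,a)
round 2: derive conn(j,h) via R3 from conn(j,g), conn(g,h)
round 3: derive flow(a,a) via R1 from flow(a,c), flow(c,a)
round 3: derive flow(a,b) via R1 from flow(a,g), flow(g,b)
round 3: derive flow(a,h) via R1 from flow(a,c), flow(c,h)
round 3: derive flow(b,b) via R1 from flow(b,g), flow(g,b)
round 3: derive flow(b,h) via R1 from flow(b,c), flow(c,h)
round 3: derive flow(b,j) via R1 from flow(b,a), flow(a,j)
round 3: derive flow(c,b) via R1 from flow(c,g), flow(g,b)
round 3: derive flow(g,j) via R1 from flow(g,a), flow(a,j)
round 3: derive flow(h,j) via R1 from flow(h,a), flow(a,j)
round 3: derive flow(j,b) via R1 from flow(j,g), flow(g,b)
round 3: derive conn(a,a) via R3 from conn(a,c), conn(c,a)
round 3: derive conn(a,b) via R3 from conn(a,g), conn(g,b)
round 3: derive conn(a,h) via R3 from conn(a,c), conn(c,h)
round 3: derive conn(b,b) via R3 from conn(b,g), conn(g,b)
round 3: derive conn(b,h) via R3 from conn(b,c), conn(c,h)
round 3: derive conn(b,j) via R3 from conn(b,a), conn(a,j)
round 3: derive conn(c,b) via R3 from conn(c,g), conn(g,b)
round 3: derive conn(g,j) via R3 from conn(g,a), conn(a,j)
round 3: derive conn(h,j) via R3 from conn(h,a), conn(a,j)
round 3: derive conn(j,b) via R3 from conn(j,g), conn(g,b)

no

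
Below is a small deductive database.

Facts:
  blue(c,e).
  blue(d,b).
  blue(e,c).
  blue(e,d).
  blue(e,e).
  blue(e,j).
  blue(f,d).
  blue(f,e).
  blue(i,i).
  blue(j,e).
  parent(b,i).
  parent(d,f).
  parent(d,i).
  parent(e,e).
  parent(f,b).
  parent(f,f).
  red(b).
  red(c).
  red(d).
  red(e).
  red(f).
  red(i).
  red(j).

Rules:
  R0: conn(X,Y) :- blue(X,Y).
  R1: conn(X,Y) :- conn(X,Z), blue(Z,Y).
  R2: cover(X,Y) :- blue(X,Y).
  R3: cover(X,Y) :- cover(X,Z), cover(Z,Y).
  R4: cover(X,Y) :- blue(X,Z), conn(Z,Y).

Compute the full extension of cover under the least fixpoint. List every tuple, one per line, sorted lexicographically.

cover(c,b)
cover(c,c)
cover(c,d)
cover(c,e)
cover(c,j)
cover(d,b)
cover(e,b)
cover(e,c)
cover(e,d)
cover(e,e)
cover(e,j)
cover(f,b)
cover(f,c)
cover(f,d)
cover(f,e)
cover(f,j)
cover(i,i)
cover(j,b)
cover(j,c)
cover(j,d)
cover(j,e)
cover(j,j)

round 1: derive conn(c,e) via R0 from blue(c,e)
round 1: derive conn(d,b) via R0 from blue(d,b)
round 1: derive conn(e,c) via R0 from blue(e,c)
round 1: derive conn(e,d) via R0 from blue(e,d)
round 1: derive conn(e,e) via R0 from blue(e,e)
round 1: derive conn(e,j) via R0 from blue(e,j)
round 1: derive conn(f,d) via R0 from blue(f,d)
round 1: derive conn(f,e) via R0 from blue(f,e)
round 1: derive conn(i,i) via R0 from blue(i,i)
round 1: derive conn(j,e) via R0 from blue(j,e)
round 1: derive cover(c,e) via R2 from blue(c,e)
round 1: derive cover(d,b) via R2 from blue(d,b)
round 1: derive cover(e,c) via R2 from blue(e,c)
round 1: derive cover(e,d) via R2 from blue(e,d)
round 1: derive cover(e,e) via R2 from blue(e,e)
round 1: derive cover(e,j) via R2 from blue(e,j)
round 1: derive cover(f,d) via R2 from blue(f,d)
round 1: derive cover(f,e) via R2 from blue(f,e)
round 1: derive cover(i,i) via R2 from blue(i,i)
round 1: derive cover(j,e) via R2 from blue(j,e)
round 2: derive conn(c,c) via R1 from conn(c,e), blue(e,c)
round 2: derive conn(c,d) via R1 from conn(c,e), blue(e,d)
round 2: derive conn(c,j) via R1 from conn(c,e), blue(e,j)
round 2: derive conn(e,b) via R1 from conn(e,d), blue(d,b)
round 2: derive conn(f,b) via R1 from conn(f,d), blue(d,b)
round 2: derive conn(f,c) via R1 from conn(f,e), blue(e,c)
round 2: derive conn(f,j) via R1 from conn(f,e), blue(e,j)
round 2: derive conn(j,c) via R1 from conn(j,e), blue(e,c)
round 2: derive conn(j,d) via R1 from conn(j,e), blue(e,d)
round 2: derive conn(j,j) via R1 from conn(j,e), blue(e,j)
round 2: derive cover(c,c) via R3 from cover(c,e), cover(e,c)
round 2: derive cover(c,d) via R3 from cover(c,e), cover(e,d)
round 2: derive cover(c,j) via R3 from cover(c,e), cover(e,j)
round 2: derive cover(e,b) via R3 from cover(e,d), cover(d,b)
round 2: derive cover(f,b) via R3 from cover(f,d), cover(d,b)
round 2: derive cover(f,c) via R3 from cover(f,e), cover(e,c)
round 2: derive cover(f,j) via R3 from cover(f,e), cover(e,j)
round 2: derive cover(j,c) via R3 from cover(j,e), cover(e,c)
round 2: derive cover(j,d) via R3 from cover(j,e), cover(e,d)
round 2: derive cover(j,j) via R3 from cover(j,e), cover(e,j)
round 3: derive conn(c,b) via R1 from conn(c,d), blue(d,b)
round 3: derive conn(j,b) via R1 from conn(j,d), blue(d,b)
round 3: derive cover(c,b) via R3 from cover(c,d), cover(d,b)
round 3: derive cover(j,b) via R3 from cover(j,d), cover(d,b)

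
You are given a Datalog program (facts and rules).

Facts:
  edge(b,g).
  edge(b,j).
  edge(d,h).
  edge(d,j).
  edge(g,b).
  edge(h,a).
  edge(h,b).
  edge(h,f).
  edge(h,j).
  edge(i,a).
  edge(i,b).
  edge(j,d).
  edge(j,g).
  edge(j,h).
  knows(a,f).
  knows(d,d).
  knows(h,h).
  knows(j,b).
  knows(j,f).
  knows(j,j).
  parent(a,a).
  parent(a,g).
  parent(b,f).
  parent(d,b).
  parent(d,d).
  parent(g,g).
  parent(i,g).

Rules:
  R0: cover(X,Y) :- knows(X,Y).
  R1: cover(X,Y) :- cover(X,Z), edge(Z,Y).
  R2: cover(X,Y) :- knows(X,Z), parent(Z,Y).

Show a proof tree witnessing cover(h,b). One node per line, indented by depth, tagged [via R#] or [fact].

cover(h,b)  [via R1]
  cover(h,h)  [via R0]
    knows(h,h)  [fact]
  edge(h,b)  [fact]

round 1: derive cover(a,f) via R0 from knows(a,f)
round 1: derive cover(d,d) via R0 from knows(d,d)
round 1: derive cover(h,h) via R0 from knows(h,h)
round 1: derive cover(j,b) via R0 from knows(j,b)
round 1: derive cover(j,f) via R0 from knows(j,f)
round 1: derive cover(j,j) via R0 from knows(j,j)
round 1: derive cover(d,b) via R2 from knows(d,d), parent(d,b)
round 2: derive cover(d,g) via R1 from cover(d,b), edge(b,g)
round 2: derive cover(d,h) via R1 from cover(d,d), edge(d,h)
round 2: derive cover(d,j) via R1 from cover(d,b), edge(b,j)
round 2: derive cover(h,a) via R1 from cover(h,h), edge(h,a)
round 2: derive cover(h,b) via R1 from cover(h,h), edge(h,b)
round 2: derive cover(h,f) via R1 from cover(h,h), edge(h,f)
round 2: derive cover(h,j) via R1 from cover(h,h), edge(h,j)
round 2: derive cover(j,d) via R1 from cover(j,j), edge(j,d)
round 2: derive cover(j,g) via R1 from cover(j,b), edge(b,g)
round 2: derive cover(j,h) via R1 from cover(j,j), edge(j,h)
round 3: derive cover(d,a) via R1 from cover(d,h), edge(h,a)
round 3: derive cover(d,f) via R1 from cover(d,h), edge(h,f)
round 3: derive cover(h,d) via R1 from cover(h,j), edge(j,d)
round 3: derive cover(h,g) via R1 from cover(h,b), edge(b,g)
round 3: derive cover(j,a) via R1 from cover(j,h), edge(h,a)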